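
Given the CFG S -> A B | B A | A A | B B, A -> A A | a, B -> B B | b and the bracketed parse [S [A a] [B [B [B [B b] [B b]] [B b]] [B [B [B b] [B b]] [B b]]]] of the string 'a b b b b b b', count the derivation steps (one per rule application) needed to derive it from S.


Every bracketed nonterminal node [X ...] in the tree is produced by exactly one rule application.
Reading the tree off as a leftmost derivation:
  Step 1: S  =>  A B   (applied S -> A B)
  Step 2: A B  =>  a B   (applied A -> a)
  Step 3: a B  =>  a B B   (applied B -> B B)
  Step 4: a B B  =>  a B B B   (applied B -> B B)
  Step 5: a B B B  =>  a B B B B   (applied B -> B B)
  Step 6: a B B B B  =>  a b B B B   (applied B -> b)
  Step 7: a b B B B  =>  a b b B B   (applied B -> b)
  Step 8: a b b B B  =>  a b b b B   (applied B -> b)
  Step 9: a b b b B  =>  a b b b B B   (applied B -> B B)
  Step 10: a b b b B B  =>  a b b b B B B   (applied B -> B B)
  Step 11: a b b b B B B  =>  a b b b b B B   (applied B -> b)
  Step 12: a b b b b B B  =>  a b b b b b B   (applied B -> b)
  Step 13: a b b b b b B  =>  a b b b b b b   (applied B -> b)
Final yield: a b b b b b b
Total rewrite steps: 13

13


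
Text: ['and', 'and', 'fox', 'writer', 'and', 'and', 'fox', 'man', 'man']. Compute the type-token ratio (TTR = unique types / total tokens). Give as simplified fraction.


Tokens: 9
Unique types: ('and', 'fox', 'man', 'writer') = 4
TTR = 4/9
Already in lowest terms.

4/9


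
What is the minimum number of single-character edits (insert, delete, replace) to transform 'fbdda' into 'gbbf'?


Building DP table for s1='fbdda' (len 5) and s2='gbbf' (len 4):
       g  b  b  f
    0  1  2  3  4
  f 1  1  2  3  3
  b 2  2  1  2  3
  d 3  3  2  2  3
  d 4  4  3  3  3
  a 5  5  4  4  4
Edit distance = dp[5][4] = 4

4


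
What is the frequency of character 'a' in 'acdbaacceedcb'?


Scanning 'acdbaacceedcb' for 'a':
  Position 0: 'a' -> MATCH (count: 1)
  Position 4: 'a' -> MATCH (count: 2)
  Position 5: 'a' -> MATCH (count: 3)
Total occurrences of 'a': 3

3


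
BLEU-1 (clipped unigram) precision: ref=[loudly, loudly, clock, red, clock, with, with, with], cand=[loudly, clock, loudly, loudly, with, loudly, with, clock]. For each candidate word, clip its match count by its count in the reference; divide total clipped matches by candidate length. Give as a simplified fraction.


Reference word counts: {'clock': 2, 'loudly': 2, 'red': 1, 'with': 3}
Checking each candidate word (with clipping):
  'loudly' -> in reference (ref count 2, used 1/2) -> match (matches: 1)
  'clock' -> in reference (ref count 2, used 1/2) -> match (matches: 2)
  'loudly' -> in reference (ref count 2, used 2/2) -> match (matches: 3)
  'loudly' -> ref count 2 already used up (2/2) -> clipped, no match (matches: 3)
  'with' -> in reference (ref count 3, used 1/3) -> match (matches: 4)
  'loudly' -> ref count 2 already used up (2/2) -> clipped, no match (matches: 4)
  'with' -> in reference (ref count 3, used 2/3) -> match (matches: 5)
  'clock' -> in reference (ref count 2, used 2/2) -> match (matches: 6)
Clipped matches: 6, Candidate length: 8
Precision = 6/8 = 3/4

3/4


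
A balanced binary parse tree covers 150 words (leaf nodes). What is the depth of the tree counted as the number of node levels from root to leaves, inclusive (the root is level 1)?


In a balanced binary tree with n leaves the deepest leaf is ceil(log2(n)) edges below the root,
so counting node levels inclusive of root and leaves gives ceil(log2(n)) + 1 levels.
log2(150) = 7.2288
ceil(7.2288) = 8
levels = 8 + 1 = 9

9


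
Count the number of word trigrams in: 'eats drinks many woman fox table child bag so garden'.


Word trigrams from [10] words:
  Trigram 1: (eats drinks many)
  Trigram 2: (drinks many woman)
  Trigram 3: (many woman fox)
  Trigram 4: (woman fox table)
  Trigram 5: (fox table child)
  Trigram 6: (table child bag)
  Trigram 7: (child bag so)
  Trigram 8: (bag so garden)
Total word trigrams: 10 - 2 = 8

8


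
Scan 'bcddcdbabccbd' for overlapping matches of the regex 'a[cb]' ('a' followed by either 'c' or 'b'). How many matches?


Pattern: a[cb] means 'a' followed by either 'c' or 'b'.
Scanning 'bcddcdbabccbd' position-by-position:
  Pos 0: window 'bc' -> no
  Pos 1: window 'cd' -> no
  Pos 2: window 'dd' -> no
  Pos 3: window 'dc' -> no
  Pos 4: window 'cd' -> no
  Pos 5: window 'db' -> no
  Pos 6: window 'ba' -> no
  Pos 7: window 'ab' -> MATCH
  Pos 8: window 'bc' -> no
  Pos 9: window 'cc' -> no
  Pos 10: window 'cb' -> no
  Pos 11: window 'bd' -> no
  Pos 12: window 'd' -> no
Total matches: 1

1


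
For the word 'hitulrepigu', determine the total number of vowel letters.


Scanning each character of 'hitulrepigu':
  Position 1: 'h' -> consonant (running count: 0)
  Position 2: 'i' -> vowel (running count: 1)
  Position 3: 't' -> consonant (running count: 1)
  Position 4: 'u' -> vowel (running count: 2)
  Position 5: 'l' -> consonant (running count: 2)
  Position 6: 'r' -> consonant (running count: 2)
  Position 7: 'e' -> vowel (running count: 3)
  Position 8: 'p' -> consonant (running count: 3)
  Position 9: 'i' -> vowel (running count: 4)
  Position 10: 'g' -> consonant (running count: 4)
  Position 11: 'u' -> vowel (running count: 5)
Total vowels: 5

5


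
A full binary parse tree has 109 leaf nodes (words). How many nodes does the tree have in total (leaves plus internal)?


Leaf nodes (terminals): 109
Internal nodes = n - 1 = 109 - 1 = 108
Total = leaves + internal = 109 + 108 = 217

217


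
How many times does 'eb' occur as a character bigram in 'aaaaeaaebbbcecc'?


Scanning 'aaaaeaaebbbcecc' for bigram 'eb':
  Position 0: 'aa' -> no
  Position 1: 'aa' -> no
  Position 2: 'aa' -> no
  Position 3: 'ae' -> no
  Position 4: 'ea' -> no
  Position 5: 'aa' -> no
  Position 6: 'ae' -> no
  Position 7: 'eb' -> MATCH
  Position 8: 'bb' -> no
  Position 9: 'bb' -> no
  Position 10: 'bc' -> no
  Position 11: 'ce' -> no
  Position 12: 'ec' -> no
  Position 13: 'cc' -> no
Total matches: 1

1


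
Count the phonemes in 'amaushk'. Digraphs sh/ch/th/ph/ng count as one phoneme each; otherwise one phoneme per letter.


Parsing 'amaushk' greedily, digraphs first:
  'a' -> vowel phoneme (phonemes so far: 1)
  'm' -> consonant phoneme (phonemes so far: 2)
  'a' -> vowel phoneme (phonemes so far: 3)
  'u' -> vowel phoneme (phonemes so far: 4)
  'sh' -> digraph (1 consonant phoneme) (phonemes so far: 5)
  'k' -> consonant phoneme (phonemes so far: 6)
Total phonemes: 6

6


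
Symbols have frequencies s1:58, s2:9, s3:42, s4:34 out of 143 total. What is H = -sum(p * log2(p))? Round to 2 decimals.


Computing entropy H = -sum(p_i * log2(p_i)):
  s1: p = 58/143 = 0.4056, -p*log2(p) = 0.5280
  s2: p = 9/143 = 0.0629, -p*log2(p) = 0.2511
  s3: p = 42/143 = 0.2937, -p*log2(p) = 0.5191
  s4: p = 34/143 = 0.2378, -p*log2(p) = 0.4927
H = sum of terms = 1.7909
Rounded to 2 decimals: 1.79

1.79


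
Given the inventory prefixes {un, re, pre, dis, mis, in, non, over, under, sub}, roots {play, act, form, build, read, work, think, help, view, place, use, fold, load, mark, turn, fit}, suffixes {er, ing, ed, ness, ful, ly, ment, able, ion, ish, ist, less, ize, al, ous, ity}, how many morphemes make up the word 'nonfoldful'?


Segmenting 'nonfoldful' against the inventory:
  'non' -> prefix (morpheme 1)
  'fold' -> root (morpheme 2)
  'ful' -> suffix (morpheme 3)
Total morphemes: 3

3


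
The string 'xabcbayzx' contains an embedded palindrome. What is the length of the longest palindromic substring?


Scanning 'xabcbayzx' for palindromic substrings.
Substring at positions 1-5: 'abcba'.
Check: reverse('abcba') = 'abcba' -> palindrome confirmed.
Neighbouring characters ('x' / 'y') break symmetry, so it cannot extend further.
No longer palindromic substring exists; longest length = 5

5


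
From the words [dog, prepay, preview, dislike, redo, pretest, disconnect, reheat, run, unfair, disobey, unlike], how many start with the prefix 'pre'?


Checking each word for prefix 'pre':
  'dog' -> no (count: 0)
  'prepay' -> YES, starts with 'pre' (count: 1)
  'preview' -> YES, starts with 'pre' (count: 2)
  'dislike' -> no (count: 2)
  'redo' -> no (count: 2)
  'pretest' -> YES, starts with 'pre' (count: 3)
  'disconnect' -> no (count: 3)
  'reheat' -> no (count: 3)
  'run' -> no (count: 3)
  'unfair' -> no (count: 3)
  'disobey' -> no (count: 3)
  'unlike' -> no (count: 3)
Total with prefix 'pre': 3

3


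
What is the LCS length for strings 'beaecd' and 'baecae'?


DP table for LCS of 'beaecd' and 'baecae':
       b  a  e  c  a  e
    0  0  0  0  0  0  0
  b 0  1  1  1  1  1  1
  e 0  1  1  2  2  2  2
  a 0  1  2  2  2  3  3
  e 0  1  2  3  3  3  4
  c 0  1  2  3  4  4  4
  d 0  1  2  3  4  4  4
LCS: 'beae'
LCS length = 4

4


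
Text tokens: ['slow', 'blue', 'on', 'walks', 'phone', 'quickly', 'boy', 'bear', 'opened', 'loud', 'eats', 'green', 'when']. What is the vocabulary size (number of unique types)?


Listing all tokens and tracking unique types:
  Token 1: 'slow' -> NEW (unique so far: 1)
  Token 2: 'blue' -> NEW (unique so far: 2)
  Token 3: 'on' -> NEW (unique so far: 3)
  Token 4: 'walks' -> NEW (unique so far: 4)
  Token 5: 'phone' -> NEW (unique so far: 5)
  Token 6: 'quickly' -> NEW (unique so far: 6)
  Token 7: 'boy' -> NEW (unique so far: 7)
  Token 8: 'bear' -> NEW (unique so far: 8)
  Token 9: 'opened' -> NEW (unique so far: 9)
  Token 10: 'loud' -> NEW (unique so far: 10)
  Token 11: 'eats' -> NEW (unique so far: 11)
  Token 12: 'green' -> NEW (unique so far: 12)
  Token 13: 'when' -> NEW (unique so far: 13)
Unique types: ('bear', 'blue', 'boy', 'eats', 'green', 'loud', 'on', 'opened', 'phone', 'quickly', 'slow', 'walks', 'when')
Vocabulary size: 13

13


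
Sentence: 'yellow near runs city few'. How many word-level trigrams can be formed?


Word trigrams from [5] words:
  Trigram 1: (yellow near runs)
  Trigram 2: (near runs city)
  Trigram 3: (runs city few)
Total word trigrams: 5 - 2 = 3

3


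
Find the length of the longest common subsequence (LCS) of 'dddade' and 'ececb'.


DP table for LCS of 'dddade' and 'ececb':
       e  c  e  c  b
    0  0  0  0  0  0
  d 0  0  0  0  0  0
  d 0  0  0  0  0  0
  d 0  0  0  0  0  0
  a 0  0  0  0  0  0
  d 0  0  0  0  0  0
  e 0  1  1  1  1  1
LCS: 'e'
LCS length = 1

1


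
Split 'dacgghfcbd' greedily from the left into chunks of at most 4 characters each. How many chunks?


'dacgghfcbd' has 10 characters.
Chunking with max size 4:
  Chunk 1: 'dacg' (positions 0-3)
  Chunk 2: 'ghfc' (positions 4-7)
  Chunk 3: 'bd' (positions 8-9)
Total chunks: ceil(10 / 4) = 3

3


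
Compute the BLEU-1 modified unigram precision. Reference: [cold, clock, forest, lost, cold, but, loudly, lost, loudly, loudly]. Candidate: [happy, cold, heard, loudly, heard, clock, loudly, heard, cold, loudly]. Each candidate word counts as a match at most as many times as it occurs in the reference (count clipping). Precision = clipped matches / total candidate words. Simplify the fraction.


Reference word counts: {'but': 1, 'clock': 1, 'cold': 2, 'forest': 1, 'lost': 2, 'loudly': 3}
Checking each candidate word (with clipping):
  'happy' -> not in reference -> no match (matches: 0)
  'cold' -> in reference (ref count 2, used 1/2) -> match (matches: 1)
  'heard' -> not in reference -> no match (matches: 1)
  'loudly' -> in reference (ref count 3, used 1/3) -> match (matches: 2)
  'heard' -> not in reference -> no match (matches: 2)
  'clock' -> in reference (ref count 1, used 1/1) -> match (matches: 3)
  'loudly' -> in reference (ref count 3, used 2/3) -> match (matches: 4)
  'heard' -> not in reference -> no match (matches: 4)
  'cold' -> in reference (ref count 2, used 2/2) -> match (matches: 5)
  'loudly' -> in reference (ref count 3, used 3/3) -> match (matches: 6)
Clipped matches: 6, Candidate length: 10
Precision = 6/10 = 3/5

3/5


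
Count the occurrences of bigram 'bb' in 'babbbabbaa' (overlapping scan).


Scanning 'babbbabbaa' for bigram 'bb':
  Position 0: 'ba' -> no
  Position 1: 'ab' -> no
  Position 2: 'bb' -> MATCH
  Position 3: 'bb' -> MATCH
  Position 4: 'ba' -> no
  Position 5: 'ab' -> no
  Position 6: 'bb' -> MATCH
  Position 7: 'ba' -> no
  Position 8: 'aa' -> no
Total matches: 3

3


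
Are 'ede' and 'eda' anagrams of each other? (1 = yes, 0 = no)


Sort characters of 'ede': 'dee'
Sort characters of 'eda': 'ade'
Sorted forms differ -> they are NOT anagrams
Result: 0

0


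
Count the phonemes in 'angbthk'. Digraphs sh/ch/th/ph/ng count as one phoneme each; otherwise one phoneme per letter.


Parsing 'angbthk' greedily, digraphs first:
  'a' -> vowel phoneme (phonemes so far: 1)
  'ng' -> digraph (1 consonant phoneme) (phonemes so far: 2)
  'b' -> consonant phoneme (phonemes so far: 3)
  'th' -> digraph (1 consonant phoneme) (phonemes so far: 4)
  'k' -> consonant phoneme (phonemes so far: 5)
Total phonemes: 5

5


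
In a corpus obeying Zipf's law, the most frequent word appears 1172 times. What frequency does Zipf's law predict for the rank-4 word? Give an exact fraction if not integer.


Zipf's law: freq(rank) = f1 / rank
f1 = 1172, rank = 4
freq = 1172 / 4
= 293

293


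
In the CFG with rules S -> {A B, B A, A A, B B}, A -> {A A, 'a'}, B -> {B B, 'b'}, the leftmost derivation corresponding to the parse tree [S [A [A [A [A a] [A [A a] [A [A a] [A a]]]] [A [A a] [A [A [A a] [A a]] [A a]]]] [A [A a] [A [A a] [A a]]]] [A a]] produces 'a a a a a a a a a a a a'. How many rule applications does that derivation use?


Every bracketed nonterminal node [X ...] in the tree is produced by exactly one rule application.
Reading the tree off as a leftmost derivation:
  Step 1: S  =>  A A   (applied S -> A A)
  Step 2: A A  =>  A A A   (applied A -> A A)
  Step 3: A A A  =>  A A A A   (applied A -> A A)
  Step 4: A A A A  =>  A A A A A   (applied A -> A A)
  Step 5: A A A A A  =>  a A A A A   (applied A -> a)
  Step 6: a A A A A  =>  a A A A A A   (applied A -> A A)
  Step 7: a A A A A A  =>  a a A A A A   (applied A -> a)
  Step 8: a a A A A A  =>  a a A A A A A   (applied A -> A A)
  Step 9: a a A A A A A  =>  a a a A A A A   (applied A -> a)
  Step 10: a a a A A A A  =>  a a a a A A A   (applied A -> a)
  Step 11: a a a a A A A  =>  a a a a A A A A   (applied A -> A A)
  Step 12: a a a a A A A A  =>  a a a a a A A A   (applied A -> a)
  Step 13: a a a a a A A A  =>  a a a a a A A A A   (applied A -> A A)
  Step 14: a a a a a A A A A  =>  a a a a a A A A A A   (applied A -> A A)
  Step 15: a a a a a A A A A A  =>  a a a a a a A A A A   (applied A -> a)
  Step 16: a a a a a a A A A A  =>  a a a a a a a A A A   (applied A -> a)
  Step 17: a a a a a a a A A A  =>  a a a a a a a a A A   (applied A -> a)
  Step 18: a a a a a a a a A A  =>  a a a a a a a a A A A   (applied A -> A A)
  Step 19: a a a a a a a a A A A  =>  a a a a a a a a a A A   (applied A -> a)
  Step 20: a a a a a a a a a A A  =>  a a a a a a a a a A A A   (applied A -> A A)
  Step 21: a a a a a a a a a A A A  =>  a a a a a a a a a a A A   (applied A -> a)
  Step 22: a a a a a a a a a a A A  =>  a a a a a a a a a a a A   (applied A -> a)
  Step 23: a a a a a a a a a a a A  =>  a a a a a a a a a a a a   (applied A -> a)
Final yield: a a a a a a a a a a a a
Total rewrite steps: 23

23


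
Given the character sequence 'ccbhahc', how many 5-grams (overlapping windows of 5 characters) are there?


String 'ccbhahc' has length L = 7.
Number of overlapping n-grams = L - n + 1
Substituting: 7 - 5 + 1 = 3

3


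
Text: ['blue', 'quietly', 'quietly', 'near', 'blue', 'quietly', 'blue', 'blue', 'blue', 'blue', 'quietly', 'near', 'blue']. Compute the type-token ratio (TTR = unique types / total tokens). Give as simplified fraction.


Tokens: 13
Unique types: ('blue', 'near', 'quietly') = 3
TTR = 3/13
Already in lowest terms.

3/13


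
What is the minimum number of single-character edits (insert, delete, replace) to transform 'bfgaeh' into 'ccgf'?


Building DP table for s1='bfgaeh' (len 6) and s2='ccgf' (len 4):
       c  c  g  f
    0  1  2  3  4
  b 1  1  2  3  4
  f 2  2  2  3  3
  g 3  3  3  2  3
  a 4  4  4  3  3
  e 5  5  5  4  4
  h 6  6  6  5  5
Edit distance = dp[6][4] = 5

5


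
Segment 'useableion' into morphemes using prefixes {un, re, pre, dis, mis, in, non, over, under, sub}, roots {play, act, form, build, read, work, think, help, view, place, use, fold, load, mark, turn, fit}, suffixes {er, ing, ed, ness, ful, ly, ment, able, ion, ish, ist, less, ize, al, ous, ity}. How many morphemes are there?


Segmenting 'useableion' against the inventory:
  'use' -> root (morpheme 1)
  'able' -> suffix (morpheme 2)
  'ion' -> suffix (morpheme 3)
Total morphemes: 3

3


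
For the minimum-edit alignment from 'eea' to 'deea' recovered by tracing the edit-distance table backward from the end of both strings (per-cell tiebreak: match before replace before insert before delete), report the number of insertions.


Edit distance = 1. Backtracking from cell (3, 4) with preference match > replace > insert > delete,
then listing the resulting alignment 'eea' -> 'deea' left to right:
  Step 1: insert 'd' [insertion #1]
  Step 2: keep 'e'
  Step 3: keep 'e'
  Step 4: keep 'a'
Total insertions: 1

1


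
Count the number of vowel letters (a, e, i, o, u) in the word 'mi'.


Scanning each character of 'mi':
  Position 1: 'm' -> consonant (running count: 0)
  Position 2: 'i' -> vowel (running count: 1)
Total vowels: 1

1


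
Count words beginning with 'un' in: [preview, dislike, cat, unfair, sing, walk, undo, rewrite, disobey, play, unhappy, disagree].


Checking each word for prefix 'un':
  'preview' -> no (count: 0)
  'dislike' -> no (count: 0)
  'cat' -> no (count: 0)
  'unfair' -> YES, starts with 'un' (count: 1)
  'sing' -> no (count: 1)
  'walk' -> no (count: 1)
  'undo' -> YES, starts with 'un' (count: 2)
  'rewrite' -> no (count: 2)
  'disobey' -> no (count: 2)
  'play' -> no (count: 2)
  'unhappy' -> YES, starts with 'un' (count: 3)
  'disagree' -> no (count: 3)
Total with prefix 'un': 3

3


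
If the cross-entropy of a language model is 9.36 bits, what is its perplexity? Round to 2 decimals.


Perplexity formula: PP = 2^H
H = 9.36
PP = 2^9.36
Decompose: 2^9.36 = 2^9 * 2^0.36
2^9 = 512, 2^0.36 ~ 1.2834259
PP ~ 512 * 1.2834259 = 657.1140608
Rounded to 2 decimals: 657.11

657.11


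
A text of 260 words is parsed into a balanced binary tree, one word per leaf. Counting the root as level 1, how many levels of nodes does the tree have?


In a balanced binary tree with n leaves the deepest leaf is ceil(log2(n)) edges below the root,
so counting node levels inclusive of root and leaves gives ceil(log2(n)) + 1 levels.
log2(260) = 8.0224
ceil(8.0224) = 9
levels = 9 + 1 = 10

10


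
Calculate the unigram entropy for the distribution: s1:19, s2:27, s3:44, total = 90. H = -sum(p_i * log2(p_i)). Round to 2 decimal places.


Computing entropy H = -sum(p_i * log2(p_i)):
  s1: p = 19/90 = 0.2111, -p*log2(p) = 0.4737
  s2: p = 27/90 = 0.3000, -p*log2(p) = 0.5211
  s3: p = 44/90 = 0.4889, -p*log2(p) = 0.5047
H = sum of terms = 1.4995
Rounded to 2 decimals: 1.50

1.50


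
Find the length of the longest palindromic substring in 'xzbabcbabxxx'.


Scanning 'xzbabcbabxxx' for palindromic substrings.
Substring at positions 2-8: 'babcbab'.
Check: reverse('babcbab') = 'babcbab' -> palindrome confirmed.
Neighbouring characters ('z' / 'x') break symmetry, so it cannot extend further.
No longer palindromic substring exists; longest length = 7

7


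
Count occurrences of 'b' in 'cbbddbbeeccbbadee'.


Scanning 'cbbddbbeeccbbadee' for 'b':
  Position 1: 'b' -> MATCH (count: 1)
  Position 2: 'b' -> MATCH (count: 2)
  Position 5: 'b' -> MATCH (count: 3)
  Position 6: 'b' -> MATCH (count: 4)
  Position 11: 'b' -> MATCH (count: 5)
  Position 12: 'b' -> MATCH (count: 6)
Total occurrences of 'b': 6

6


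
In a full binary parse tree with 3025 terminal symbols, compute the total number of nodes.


Leaf nodes (terminals): 3025
Internal nodes = n - 1 = 3025 - 1 = 3024
Total = leaves + internal = 3025 + 3024 = 6049

6049


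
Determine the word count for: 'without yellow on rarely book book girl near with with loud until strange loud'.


Counting words by splitting on spaces:
  Word 1: 'without'
  Word 2: 'yellow'
  Word 3: 'on'
  Word 4: 'rarely'
  Word 5: 'book'
  Word 6: 'book'
  Word 7: 'girl'
  Word 8: 'near'
  Word 9: 'with'
  Word 10: 'with'
  Word 11: 'loud'
  Word 12: 'until'
  Word 13: 'strange'
  Word 14: 'loud'
Total words: 14

14


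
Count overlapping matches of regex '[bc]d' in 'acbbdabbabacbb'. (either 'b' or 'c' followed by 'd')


Pattern: [bc]d means either 'b' or 'c' followed by 'd'.
Scanning 'acbbdabbabacbb' position-by-position:
  Pos 0: window 'ac' -> no
  Pos 1: window 'cb' -> no
  Pos 2: window 'bb' -> no
  Pos 3: window 'bd' -> MATCH
  Pos 4: window 'da' -> no
  Pos 5: window 'ab' -> no
  Pos 6: window 'bb' -> no
  Pos 7: window 'ba' -> no
  Pos 8: window 'ab' -> no
  Pos 9: window 'ba' -> no
  Pos 10: window 'ac' -> no
  Pos 11: window 'cb' -> no
  Pos 12: window 'bb' -> no
  Pos 13: window 'b' -> no
Total matches: 1

1


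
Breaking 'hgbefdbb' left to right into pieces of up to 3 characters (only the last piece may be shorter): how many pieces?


'hgbefdbb' has 8 characters.
Chunking with max size 3:
  Chunk 1: 'hgb' (positions 0-2)
  Chunk 2: 'efd' (positions 3-5)
  Chunk 3: 'bb' (positions 6-7)
Total chunks: ceil(8 / 3) = 3

3


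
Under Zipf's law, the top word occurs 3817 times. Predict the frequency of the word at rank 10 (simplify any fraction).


Zipf's law: freq(rank) = f1 / rank
f1 = 3817, rank = 10
freq = 3817 / 10
GCD(3817, 10) = 1
Simplified: 3817/10

3817/10


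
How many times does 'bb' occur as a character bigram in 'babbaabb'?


Scanning 'babbaabb' for bigram 'bb':
  Position 0: 'ba' -> no
  Position 1: 'ab' -> no
  Position 2: 'bb' -> MATCH
  Position 3: 'ba' -> no
  Position 4: 'aa' -> no
  Position 5: 'ab' -> no
  Position 6: 'bb' -> MATCH
Total matches: 2

2


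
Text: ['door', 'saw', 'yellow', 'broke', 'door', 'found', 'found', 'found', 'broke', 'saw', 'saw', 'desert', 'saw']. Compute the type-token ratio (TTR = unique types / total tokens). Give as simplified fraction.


Tokens: 13
Unique types: ('broke', 'desert', 'door', 'found', 'saw', 'yellow') = 6
TTR = 6/13
Already in lowest terms.

6/13


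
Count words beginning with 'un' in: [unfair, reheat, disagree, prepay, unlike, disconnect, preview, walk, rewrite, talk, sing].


Checking each word for prefix 'un':
  'unfair' -> YES, starts with 'un' (count: 1)
  'reheat' -> no (count: 1)
  'disagree' -> no (count: 1)
  'prepay' -> no (count: 1)
  'unlike' -> YES, starts with 'un' (count: 2)
  'disconnect' -> no (count: 2)
  'preview' -> no (count: 2)
  'walk' -> no (count: 2)
  'rewrite' -> no (count: 2)
  'talk' -> no (count: 2)
  'sing' -> no (count: 2)
Total with prefix 'un': 2

2


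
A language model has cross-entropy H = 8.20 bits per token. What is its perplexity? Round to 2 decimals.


Perplexity formula: PP = 2^H
H = 8.20
PP = 2^8.20
Decompose: 2^8.20 = 2^8 * 2^0.20
2^8 = 256, 2^0.20 ~ 1.1486984
PP ~ 256 * 1.1486984 = 294.0667904
Rounded to 2 decimals: 294.07

294.07


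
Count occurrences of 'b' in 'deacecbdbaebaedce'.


Scanning 'deacecbdbaebaedce' for 'b':
  Position 6: 'b' -> MATCH (count: 1)
  Position 8: 'b' -> MATCH (count: 2)
  Position 11: 'b' -> MATCH (count: 3)
Total occurrences of 'b': 3

3


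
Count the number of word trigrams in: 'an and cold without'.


Word trigrams from [4] words:
  Trigram 1: (an and cold)
  Trigram 2: (and cold without)
Total word trigrams: 4 - 2 = 2

2


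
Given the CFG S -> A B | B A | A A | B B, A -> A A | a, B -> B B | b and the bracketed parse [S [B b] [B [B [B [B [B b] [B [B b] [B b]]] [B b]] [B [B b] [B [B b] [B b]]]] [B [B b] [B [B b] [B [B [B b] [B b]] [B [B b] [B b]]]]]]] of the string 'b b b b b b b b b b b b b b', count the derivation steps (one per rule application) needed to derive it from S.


Every bracketed nonterminal node [X ...] in the tree is produced by exactly one rule application.
Reading the tree off as a leftmost derivation:
  Step 1: S  =>  B B   (applied S -> B B)
  Step 2: B B  =>  b B   (applied B -> b)
  Step 3: b B  =>  b B B   (applied B -> B B)
  Step 4: b B B  =>  b B B B   (applied B -> B B)
  Step 5: b B B B  =>  b B B B B   (applied B -> B B)
  Step 6: b B B B B  =>  b B B B B B   (applied B -> B B)
  Step 7: b B B B B B  =>  b b B B B B   (applied B -> b)
  Step 8: b b B B B B  =>  b b B B B B B   (applied B -> B B)
  Step 9: b b B B B B B  =>  b b b B B B B   (applied B -> b)
  Step 10: b b b B B B B  =>  b b b b B B B   (applied B -> b)
  Step 11: b b b b B B B  =>  b b b b b B B   (applied B -> b)
  Step 12: b b b b b B B  =>  b b b b b B B B   (applied B -> B B)
  Step 13: b b b b b B B B  =>  b b b b b b B B   (applied B -> b)
  Step 14: b b b b b b B B  =>  b b b b b b B B B   (applied B -> B B)
  Step 15: b b b b b b B B B  =>  b b b b b b b B B   (applied B -> b)
  Step 16: b b b b b b b B B  =>  b b b b b b b b B   (applied B -> b)
  Step 17: b b b b b b b b B  =>  b b b b b b b b B B   (applied B -> B B)
  Step 18: b b b b b b b b B B  =>  b b b b b b b b b B   (applied B -> b)
  Step 19: b b b b b b b b b B  =>  b b b b b b b b b B B   (applied B -> B B)
  Step 20: b b b b b b b b b B B  =>  b b b b b b b b b b B   (applied B -> b)
  Step 21: b b b b b b b b b b B  =>  b b b b b b b b b b B B   (applied B -> B B)
  Step 22: b b b b b b b b b b B B  =>  b b b b b b b b b b B B B   (applied B -> B B)
  Step 23: b b b b b b b b b b B B B  =>  b b b b b b b b b b b B B   (applied B -> b)
  Step 24: b b b b b b b b b b b B B  =>  b b b b b b b b b b b b B   (applied B -> b)
  Step 25: b b b b b b b b b b b b B  =>  b b b b b b b b b b b b B B   (applied B -> B B)
  Step 26: b b b b b b b b b b b b B B  =>  b b b b b b b b b b b b b B   (applied B -> b)
  Step 27: b b b b b b b b b b b b b B  =>  b b b b b b b b b b b b b b   (applied B -> b)
Final yield: b b b b b b b b b b b b b b
Total rewrite steps: 27

27


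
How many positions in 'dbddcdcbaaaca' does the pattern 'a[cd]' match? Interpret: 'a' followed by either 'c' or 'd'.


Pattern: a[cd] means 'a' followed by either 'c' or 'd'.
Scanning 'dbddcdcbaaaca' position-by-position:
  Pos 0: window 'db' -> no
  Pos 1: window 'bd' -> no
  Pos 2: window 'dd' -> no
  Pos 3: window 'dc' -> no
  Pos 4: window 'cd' -> no
  Pos 5: window 'dc' -> no
  Pos 6: window 'cb' -> no
  Pos 7: window 'ba' -> no
  Pos 8: window 'aa' -> no
  Pos 9: window 'aa' -> no
  Pos 10: window 'ac' -> MATCH
  Pos 11: window 'ca' -> no
  Pos 12: window 'a' -> no
Total matches: 1

1


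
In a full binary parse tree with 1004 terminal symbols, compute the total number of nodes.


Leaf nodes (terminals): 1004
Internal nodes = n - 1 = 1004 - 1 = 1003
Total = leaves + internal = 1004 + 1003 = 2007

2007


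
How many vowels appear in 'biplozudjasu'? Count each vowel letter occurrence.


Scanning each character of 'biplozudjasu':
  Position 1: 'b' -> consonant (running count: 0)
  Position 2: 'i' -> vowel (running count: 1)
  Position 3: 'p' -> consonant (running count: 1)
  Position 4: 'l' -> consonant (running count: 1)
  Position 5: 'o' -> vowel (running count: 2)
  Position 6: 'z' -> consonant (running count: 2)
  Position 7: 'u' -> vowel (running count: 3)
  Position 8: 'd' -> consonant (running count: 3)
  Position 9: 'j' -> consonant (running count: 3)
  Position 10: 'a' -> vowel (running count: 4)
  Position 11: 's' -> consonant (running count: 4)
  Position 12: 'u' -> vowel (running count: 5)
Total vowels: 5

5


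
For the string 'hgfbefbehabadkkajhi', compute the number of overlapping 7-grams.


String 'hgfbefbehabadkkajhi' has length L = 19.
Number of overlapping n-grams = L - n + 1
Substituting: 19 - 7 + 1 = 13

13


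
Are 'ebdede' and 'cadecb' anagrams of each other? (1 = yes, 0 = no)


Sort characters of 'ebdede': 'bddeee'
Sort characters of 'cadecb': 'abccde'
Sorted forms differ -> they are NOT anagrams
Result: 0

0


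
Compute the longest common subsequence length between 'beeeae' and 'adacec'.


DP table for LCS of 'beeeae' and 'adacec':
       a  d  a  c  e  c
    0  0  0  0  0  0  0
  b 0  0  0  0  0  0  0
  e 0  0  0  0  0  1  1
  e 0  0  0  0  0  1  1
  e 0  0  0  0  0  1  1
  a 0  1  1  1  1  1  1
  e 0  1  1  1  1  2  2
LCS: 'ae'
LCS length = 2

2


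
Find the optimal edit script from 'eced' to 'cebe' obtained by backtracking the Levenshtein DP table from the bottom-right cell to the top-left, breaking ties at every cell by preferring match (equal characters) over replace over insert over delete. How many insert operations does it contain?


Edit distance = 3. Backtracking from cell (4, 4) with preference match > replace > insert > delete,
then listing the resulting alignment 'eced' -> 'cebe' left to right:
  Step 1: delete 'e'
  Step 2: keep 'c'
  Step 3: keep 'e'
  Step 4: insert 'b' [insertion #1]
  Step 5: replace d->e
Total insertions: 1

1


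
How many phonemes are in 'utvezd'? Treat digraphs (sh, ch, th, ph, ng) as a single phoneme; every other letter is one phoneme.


Parsing 'utvezd' greedily, digraphs first:
  'u' -> vowel phoneme (phonemes so far: 1)
  't' -> consonant phoneme (phonemes so far: 2)
  'v' -> consonant phoneme (phonemes so far: 3)
  'e' -> vowel phoneme (phonemes so far: 4)
  'z' -> consonant phoneme (phonemes so far: 5)
  'd' -> consonant phoneme (phonemes so far: 6)
Total phonemes: 6

6


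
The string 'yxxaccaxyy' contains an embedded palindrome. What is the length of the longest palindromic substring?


Scanning 'yxxaccaxyy' for palindromic substrings.
Substring at positions 2-7: 'xaccax'.
Check: reverse('xaccax') = 'xaccax' -> palindrome confirmed.
Neighbouring characters ('x' / 'y') break symmetry, so it cannot extend further.
No longer palindromic substring exists; longest length = 6

6


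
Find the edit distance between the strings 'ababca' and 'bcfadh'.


Building DP table for s1='ababca' (len 6) and s2='bcfadh' (len 6):
       b  c  f  a  d  h
    0  1  2  3  4  5  6
  a 1  1  2  3  3  4  5
  b 2  1  2  3  4  4  5
  a 3  2  2  3  3  4  5
  b 4  3  3  3  4  4  5
  c 5  4  3  4  4  5  5
  a 6  5  4  4  4  5  6
Edit distance = dp[6][6] = 6

6


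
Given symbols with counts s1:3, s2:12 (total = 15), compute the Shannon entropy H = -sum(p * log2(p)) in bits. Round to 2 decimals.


Computing entropy H = -sum(p_i * log2(p_i)):
  s1: p = 3/15 = 0.2000, -p*log2(p) = 0.4644
  s2: p = 12/15 = 0.8000, -p*log2(p) = 0.2575
H = sum of terms = 0.7219
Rounded to 2 decimals: 0.72

0.72


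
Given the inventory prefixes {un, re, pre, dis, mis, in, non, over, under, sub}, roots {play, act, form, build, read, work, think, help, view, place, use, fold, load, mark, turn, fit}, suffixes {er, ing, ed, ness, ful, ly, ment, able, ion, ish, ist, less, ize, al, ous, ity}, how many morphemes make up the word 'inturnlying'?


Segmenting 'inturnlying' against the inventory:
  'in' -> prefix (morpheme 1)
  'turn' -> root (morpheme 2)
  'ly' -> suffix (morpheme 3)
  'ing' -> suffix (morpheme 4)
Total morphemes: 4

4


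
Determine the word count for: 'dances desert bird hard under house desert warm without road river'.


Counting words by splitting on spaces:
  Word 1: 'dances'
  Word 2: 'desert'
  Word 3: 'bird'
  Word 4: 'hard'
  Word 5: 'under'
  Word 6: 'house'
  Word 7: 'desert'
  Word 8: 'warm'
  Word 9: 'without'
  Word 10: 'road'
  Word 11: 'river'
Total words: 11

11


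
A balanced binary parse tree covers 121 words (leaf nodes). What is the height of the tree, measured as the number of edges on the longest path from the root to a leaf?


In a balanced binary tree with n leaves the deepest leaf is ceil(log2(n)) edges below the root.
log2(121) = 6.9189
ceil(6.9189) = 7
height (edges) = 7

7


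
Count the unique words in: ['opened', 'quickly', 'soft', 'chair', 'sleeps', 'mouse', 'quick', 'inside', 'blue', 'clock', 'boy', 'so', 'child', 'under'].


Listing all tokens and tracking unique types:
  Token 1: 'opened' -> NEW (unique so far: 1)
  Token 2: 'quickly' -> NEW (unique so far: 2)
  Token 3: 'soft' -> NEW (unique so far: 3)
  Token 4: 'chair' -> NEW (unique so far: 4)
  Token 5: 'sleeps' -> NEW (unique so far: 5)
  Token 6: 'mouse' -> NEW (unique so far: 6)
  Token 7: 'quick' -> NEW (unique so far: 7)
  Token 8: 'inside' -> NEW (unique so far: 8)
  Token 9: 'blue' -> NEW (unique so far: 9)
  Token 10: 'clock' -> NEW (unique so far: 10)
  Token 11: 'boy' -> NEW (unique so far: 11)
  Token 12: 'so' -> NEW (unique so far: 12)
  Token 13: 'child' -> NEW (unique so far: 13)
  Token 14: 'under' -> NEW (unique so far: 14)
Unique types: ('blue', 'boy', 'chair', 'child', 'clock', 'inside', 'mouse', 'opened', 'quick', 'quickly', 'sleeps', 'so', 'soft', 'under')
Vocabulary size: 14

14


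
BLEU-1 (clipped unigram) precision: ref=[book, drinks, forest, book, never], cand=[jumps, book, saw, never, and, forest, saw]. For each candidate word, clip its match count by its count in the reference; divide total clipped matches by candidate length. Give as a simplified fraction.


Reference word counts: {'book': 2, 'drinks': 1, 'forest': 1, 'never': 1}
Checking each candidate word (with clipping):
  'jumps' -> not in reference -> no match (matches: 0)
  'book' -> in reference (ref count 2, used 1/2) -> match (matches: 1)
  'saw' -> not in reference -> no match (matches: 1)
  'never' -> in reference (ref count 1, used 1/1) -> match (matches: 2)
  'and' -> not in reference -> no match (matches: 2)
  'forest' -> in reference (ref count 1, used 1/1) -> match (matches: 3)
  'saw' -> not in reference -> no match (matches: 3)
Clipped matches: 3, Candidate length: 7
Precision = 3/7

3/7


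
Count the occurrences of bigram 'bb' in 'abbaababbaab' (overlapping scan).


Scanning 'abbaababbaab' for bigram 'bb':
  Position 0: 'ab' -> no
  Position 1: 'bb' -> MATCH
  Position 2: 'ba' -> no
  Position 3: 'aa' -> no
  Position 4: 'ab' -> no
  Position 5: 'ba' -> no
  Position 6: 'ab' -> no
  Position 7: 'bb' -> MATCH
  Position 8: 'ba' -> no
  Position 9: 'aa' -> no
  Position 10: 'ab' -> no
Total matches: 2

2


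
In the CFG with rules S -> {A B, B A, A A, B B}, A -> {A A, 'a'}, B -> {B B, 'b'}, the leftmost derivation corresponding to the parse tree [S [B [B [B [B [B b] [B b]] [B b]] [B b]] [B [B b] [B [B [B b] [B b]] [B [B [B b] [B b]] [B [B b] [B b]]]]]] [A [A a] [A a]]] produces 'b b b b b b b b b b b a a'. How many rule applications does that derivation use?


Every bracketed nonterminal node [X ...] in the tree is produced by exactly one rule application.
Reading the tree off as a leftmost derivation:
  Step 1: S  =>  B A   (applied S -> B A)
  Step 2: B A  =>  B B A   (applied B -> B B)
  Step 3: B B A  =>  B B B A   (applied B -> B B)
  Step 4: B B B A  =>  B B B B A   (applied B -> B B)
  Step 5: B B B B A  =>  B B B B B A   (applied B -> B B)
  Step 6: B B B B B A  =>  b B B B B A   (applied B -> b)
  Step 7: b B B B B A  =>  b b B B B A   (applied B -> b)
  Step 8: b b B B B A  =>  b b b B B A   (applied B -> b)
  Step 9: b b b B B A  =>  b b b b B A   (applied B -> b)
  Step 10: b b b b B A  =>  b b b b B B A   (applied B -> B B)
  Step 11: b b b b B B A  =>  b b b b b B A   (applied B -> b)
  Step 12: b b b b b B A  =>  b b b b b B B A   (applied B -> B B)
  Step 13: b b b b b B B A  =>  b b b b b B B B A   (applied B -> B B)
  Step 14: b b b b b B B B A  =>  b b b b b b B B A   (applied B -> b)
  Step 15: b b b b b b B B A  =>  b b b b b b b B A   (applied B -> b)
  Step 16: b b b b b b b B A  =>  b b b b b b b B B A   (applied B -> B B)
  Step 17: b b b b b b b B B A  =>  b b b b b b b B B B A   (applied B -> B B)
  Step 18: b b b b b b b B B B A  =>  b b b b b b b b B B A   (applied B -> b)
  Step 19: b b b b b b b b B B A  =>  b b b b b b b b b B A   (applied B -> b)
  Step 20: b b b b b b b b b B A  =>  b b b b b b b b b B B A   (applied B -> B B)
  Step 21: b b b b b b b b b B B A  =>  b b b b b b b b b b B A   (applied B -> b)
  Step 22: b b b b b b b b b b B A  =>  b b b b b b b b b b b A   (applied B -> b)
  Step 23: b b b b b b b b b b b A  =>  b b b b b b b b b b b A A   (applied A -> A A)
  Step 24: b b b b b b b b b b b A A  =>  b b b b b b b b b b b a A   (applied A -> a)
  Step 25: b b b b b b b b b b b a A  =>  b b b b b b b b b b b a a   (applied A -> a)
Final yield: b b b b b b b b b b b a a
Total rewrite steps: 25

25


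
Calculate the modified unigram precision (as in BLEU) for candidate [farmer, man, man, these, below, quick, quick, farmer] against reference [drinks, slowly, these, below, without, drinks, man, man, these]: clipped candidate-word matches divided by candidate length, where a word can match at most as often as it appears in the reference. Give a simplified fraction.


Reference word counts: {'below': 1, 'drinks': 2, 'man': 2, 'slowly': 1, 'these': 2, 'without': 1}
Checking each candidate word (with clipping):
  'farmer' -> not in reference -> no match (matches: 0)
  'man' -> in reference (ref count 2, used 1/2) -> match (matches: 1)
  'man' -> in reference (ref count 2, used 2/2) -> match (matches: 2)
  'these' -> in reference (ref count 2, used 1/2) -> match (matches: 3)
  'below' -> in reference (ref count 1, used 1/1) -> match (matches: 4)
  'quick' -> not in reference -> no match (matches: 4)
  'quick' -> not in reference -> no match (matches: 4)
  'farmer' -> not in reference -> no match (matches: 4)
Clipped matches: 4, Candidate length: 8
Precision = 4/8 = 1/2

1/2


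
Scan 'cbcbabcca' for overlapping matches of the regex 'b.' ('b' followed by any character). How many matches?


Pattern: b. means 'b' followed by any character.
Scanning 'cbcbabcca' position-by-position:
  Pos 0: window 'cb' -> no
  Pos 1: window 'bc' -> MATCH
  Pos 2: window 'cb' -> no
  Pos 3: window 'ba' -> MATCH
  Pos 4: window 'ab' -> no
  Pos 5: window 'bc' -> MATCH
  Pos 6: window 'cc' -> no
  Pos 7: window 'ca' -> no
  Pos 8: window 'a' -> no
Total matches: 3

3


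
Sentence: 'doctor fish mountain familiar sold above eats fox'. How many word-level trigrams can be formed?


Word trigrams from [8] words:
  Trigram 1: (doctor fish mountain)
  Trigram 2: (fish mountain familiar)
  Trigram 3: (mountain familiar sold)
  Trigram 4: (familiar sold above)
  Trigram 5: (sold above eats)
  Trigram 6: (above eats fox)
Total word trigrams: 8 - 2 = 6

6


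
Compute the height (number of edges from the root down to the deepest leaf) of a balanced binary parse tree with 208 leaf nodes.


In a balanced binary tree with n leaves the deepest leaf is ceil(log2(n)) edges below the root.
log2(208) = 7.7004
ceil(7.7004) = 8
height (edges) = 8

8


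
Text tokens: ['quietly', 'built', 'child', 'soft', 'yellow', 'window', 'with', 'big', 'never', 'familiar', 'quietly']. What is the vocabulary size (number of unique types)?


Listing all tokens and tracking unique types:
  Token 1: 'quietly' -> NEW (unique so far: 1)
  Token 2: 'built' -> NEW (unique so far: 2)
  Token 3: 'child' -> NEW (unique so far: 3)
  Token 4: 'soft' -> NEW (unique so far: 4)
  Token 5: 'yellow' -> NEW (unique so far: 5)
  Token 6: 'window' -> NEW (unique so far: 6)
  Token 7: 'with' -> NEW (unique so far: 7)
  Token 8: 'big' -> NEW (unique so far: 8)
  Token 9: 'never' -> NEW (unique so far: 9)
  Token 10: 'familiar' -> NEW (unique so far: 10)
  Token 11: 'quietly' -> duplicate (unique so far: 10)
Unique types: ('big', 'built', 'child', 'familiar', 'never', 'quietly', 'soft', 'window', 'with', 'yellow')
Vocabulary size: 10

10


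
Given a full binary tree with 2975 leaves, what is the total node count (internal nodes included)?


Leaf nodes (terminals): 2975
Internal nodes = n - 1 = 2975 - 1 = 2974
Total = leaves + internal = 2975 + 2974 = 5949

5949


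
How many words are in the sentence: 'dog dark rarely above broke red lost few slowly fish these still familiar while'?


Counting words by splitting on spaces:
  Word 1: 'dog'
  Word 2: 'dark'
  Word 3: 'rarely'
  Word 4: 'above'
  Word 5: 'broke'
  Word 6: 'red'
  Word 7: 'lost'
  Word 8: 'few'
  Word 9: 'slowly'
  Word 10: 'fish'
  Word 11: 'these'
  Word 12: 'still'
  Word 13: 'familiar'
  Word 14: 'while'
Total words: 14

14
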